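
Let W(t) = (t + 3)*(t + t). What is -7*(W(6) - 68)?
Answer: -280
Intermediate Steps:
W(t) = 2*t*(3 + t) (W(t) = (3 + t)*(2*t) = 2*t*(3 + t))
-7*(W(6) - 68) = -7*(2*6*(3 + 6) - 68) = -7*(2*6*9 - 68) = -7*(108 - 68) = -7*40 = -280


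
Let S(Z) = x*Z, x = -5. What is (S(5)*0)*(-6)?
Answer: 0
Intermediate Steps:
S(Z) = -5*Z
(S(5)*0)*(-6) = (-5*5*0)*(-6) = -25*0*(-6) = 0*(-6) = 0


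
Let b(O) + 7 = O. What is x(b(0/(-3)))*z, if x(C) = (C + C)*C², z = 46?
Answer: -31556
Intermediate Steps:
b(O) = -7 + O
x(C) = 2*C³ (x(C) = (2*C)*C² = 2*C³)
x(b(0/(-3)))*z = (2*(-7 + 0/(-3))³)*46 = (2*(-7 + 0*(-⅓))³)*46 = (2*(-7 + 0)³)*46 = (2*(-7)³)*46 = (2*(-343))*46 = -686*46 = -31556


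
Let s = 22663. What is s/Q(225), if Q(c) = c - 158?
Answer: 22663/67 ≈ 338.25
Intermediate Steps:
Q(c) = -158 + c
s/Q(225) = 22663/(-158 + 225) = 22663/67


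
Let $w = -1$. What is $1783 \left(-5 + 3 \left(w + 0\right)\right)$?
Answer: $-14264$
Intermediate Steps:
$1783 \left(-5 + 3 \left(w + 0\right)\right) = 1783 \left(-5 + 3 \left(-1 + 0\right)\right) = 1783 \left(-5 + 3 \left(-1\right)\right) = 1783 \left(-5 - 3\right) = 1783 \left(-8\right) = -14264$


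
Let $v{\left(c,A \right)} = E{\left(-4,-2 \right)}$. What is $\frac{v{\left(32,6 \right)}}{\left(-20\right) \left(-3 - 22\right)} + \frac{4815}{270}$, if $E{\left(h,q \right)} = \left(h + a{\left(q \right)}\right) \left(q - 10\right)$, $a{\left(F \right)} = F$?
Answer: $\frac{13483}{750} \approx 17.977$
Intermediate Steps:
$E{\left(h,q \right)} = \left(-10 + q\right) \left(h + q\right)$ ($E{\left(h,q \right)} = \left(h + q\right) \left(q - 10\right) = \left(h + q\right) \left(-10 + q\right) = \left(-10 + q\right) \left(h + q\right)$)
$v{\left(c,A \right)} = 72$ ($v{\left(c,A \right)} = \left(-2\right)^{2} - -40 - -20 - -8 = 4 + 40 + 20 + 8 = 72$)
$\frac{v{\left(32,6 \right)}}{\left(-20\right) \left(-3 - 22\right)} + \frac{4815}{270} = \frac{72}{\left(-20\right) \left(-3 - 22\right)} + \frac{4815}{270} = \frac{72}{\left(-20\right) \left(-25\right)} + 4815 \cdot \frac{1}{270} = \frac{72}{500} + \frac{107}{6} = 72 \cdot \frac{1}{500} + \frac{107}{6} = \frac{18}{125} + \frac{107}{6} = \frac{13483}{750}$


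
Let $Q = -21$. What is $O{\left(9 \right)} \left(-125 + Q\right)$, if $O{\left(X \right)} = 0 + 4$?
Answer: $-584$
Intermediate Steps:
$O{\left(X \right)} = 4$
$O{\left(9 \right)} \left(-125 + Q\right) = 4 \left(-125 - 21\right) = 4 \left(-146\right) = -584$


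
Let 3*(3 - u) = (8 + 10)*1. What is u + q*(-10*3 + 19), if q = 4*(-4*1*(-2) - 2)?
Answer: -267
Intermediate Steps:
u = -3 (u = 3 - (8 + 10)/3 = 3 - 6 = -3)
q = 24 (q = 4*(-4*(-2) - 2) = 4*(8 - 2) = 4*6 = 24)
u + q*(-10*3 + 19) = -3 + 24*(-10*3 + 19) = -3 + 24*(-30 + 19) = -3 + 24*(-11) = -3 - 264 = -267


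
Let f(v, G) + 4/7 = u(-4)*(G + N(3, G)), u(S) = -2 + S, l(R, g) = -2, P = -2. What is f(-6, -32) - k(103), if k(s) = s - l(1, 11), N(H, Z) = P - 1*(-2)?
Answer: 605/7 ≈ 86.429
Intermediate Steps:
N(H, Z) = 0 (N(H, Z) = -2 - 1*(-2) = -2 + 2 = 0)
k(s) = 2 + s (k(s) = s - 1*(-2) = s + 2 = 2 + s)
f(v, G) = -4/7 - 6*G (f(v, G) = -4/7 + (-2 - 4)*(G + 0) = -4/7 - 6*G)
f(-6, -32) - k(103) = (-4/7 - 6*(-32)) - (2 + 103) = (-4/7 + 192) - 1*105 = 1340/7 - 105 = 605/7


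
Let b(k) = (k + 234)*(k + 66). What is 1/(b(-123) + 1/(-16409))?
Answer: -16409/103819744 ≈ -0.00015805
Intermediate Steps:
b(k) = (66 + k)*(234 + k) (b(k) = (234 + k)*(66 + k) = (66 + k)*(234 + k))
1/(b(-123) + 1/(-16409)) = 1/((15444 + (-123)**2 + 300*(-123)) + 1/(-16409)) = 1/((15444 + 15129 - 36900) - 1/16409) = 1/(-6327 - 1/16409) = 1/(-103819744/16409) = -16409/103819744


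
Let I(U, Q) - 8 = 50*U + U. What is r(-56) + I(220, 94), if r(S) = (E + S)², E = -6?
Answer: 15072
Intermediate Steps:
I(U, Q) = 8 + 51*U (I(U, Q) = 8 + (50*U + U) = 8 + 51*U)
r(S) = (-6 + S)²
r(-56) + I(220, 94) = (-6 - 56)² + (8 + 51*220) = (-62)² + (8 + 11220) = 3844 + 11228 = 15072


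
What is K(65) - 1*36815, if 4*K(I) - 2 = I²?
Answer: -143033/4 ≈ -35758.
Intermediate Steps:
K(I) = ½ + I²/4
K(65) - 1*36815 = (½ + (¼)*65²) - 1*36815 = (½ + (¼)*4225) - 36815 = (½ + 4225/4) - 36815 = 4227/4 - 36815 = -143033/4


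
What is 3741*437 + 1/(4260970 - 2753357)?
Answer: 2464671361822/1507613 ≈ 1.6348e+6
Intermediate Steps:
3741*437 + 1/(4260970 - 2753357) = 1634817 + 1/1507613 = 2464671361822/1507613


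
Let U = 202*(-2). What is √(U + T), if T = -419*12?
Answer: 2*I*√1358 ≈ 73.702*I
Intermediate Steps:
T = -5028
U = -404
√(U + T) = √(-404 - 5028) = √(-5432) = 2*I*√1358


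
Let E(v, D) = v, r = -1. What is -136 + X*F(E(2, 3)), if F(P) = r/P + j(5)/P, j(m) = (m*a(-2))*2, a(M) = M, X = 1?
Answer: -293/2 ≈ -146.50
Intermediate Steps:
j(m) = -4*m (j(m) = (m*(-2))*2 = -2*m*2 = -4*m)
F(P) = -21/P (F(P) = -1/P + (-4*5)/P = -1/P - 20/P = -21/P)
-136 + X*F(E(2, 3)) = -136 + 1*(-21/2) = -136 - 21/2 = -293/2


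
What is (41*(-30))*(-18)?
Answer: 22140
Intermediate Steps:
(41*(-30))*(-18) = -1230*(-18) = 22140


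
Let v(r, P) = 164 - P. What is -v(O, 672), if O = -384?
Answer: 508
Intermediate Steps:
-v(O, 672) = -(164 - 1*672) = -(164 - 672) = -1*(-508) = 508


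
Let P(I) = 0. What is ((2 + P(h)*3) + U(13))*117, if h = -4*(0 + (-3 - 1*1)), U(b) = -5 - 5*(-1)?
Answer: 234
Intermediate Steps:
U(b) = 0 (U(b) = -5 + 5 = 0)
h = 16 (h = -4*(0 + (-3 - 1)) = -4*(0 - 4) = -4*(-4) = 16)
((2 + P(h)*3) + U(13))*117 = ((2 + 0*3) + 0)*117 = ((2 + 0) + 0)*117 = (2 + 0)*117 = 2*117 = 234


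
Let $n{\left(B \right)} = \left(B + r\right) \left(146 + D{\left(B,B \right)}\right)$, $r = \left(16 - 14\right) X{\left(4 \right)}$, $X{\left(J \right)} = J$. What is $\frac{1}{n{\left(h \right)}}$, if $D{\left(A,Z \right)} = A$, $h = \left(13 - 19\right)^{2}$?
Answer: $\frac{1}{8008} \approx 0.00012488$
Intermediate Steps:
$h = 36$ ($h = \left(-6\right)^{2} = 36$)
$r = 8$ ($r = \left(16 - 14\right) 4 = 2 \cdot 4 = 8$)
$n{\left(B \right)} = \left(8 + B\right) \left(146 + B\right)$ ($n{\left(B \right)} = \left(B + 8\right) \left(146 + B\right) = \left(8 + B\right) \left(146 + B\right)$)
$\frac{1}{n{\left(h \right)}} = \frac{1}{1168 + 36^{2} + 154 \cdot 36} = \frac{1}{1168 + 1296 + 5544} = \frac{1}{8008}$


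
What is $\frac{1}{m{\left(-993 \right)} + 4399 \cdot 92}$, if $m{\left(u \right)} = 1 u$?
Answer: $\frac{1}{403715} \approx 2.477 \cdot 10^{-6}$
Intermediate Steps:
$m{\left(u \right)} = u$
$\frac{1}{m{\left(-993 \right)} + 4399 \cdot 92} = \frac{1}{-993 + 4399 \cdot 92} = \frac{1}{-993 + 404708} = \frac{1}{403715}$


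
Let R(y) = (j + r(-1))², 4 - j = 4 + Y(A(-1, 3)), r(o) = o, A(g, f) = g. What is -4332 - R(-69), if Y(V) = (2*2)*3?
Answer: -4501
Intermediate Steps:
Y(V) = 12 (Y(V) = 4*3 = 12)
j = -12 (j = 4 - (4 + 12) = 4 - 1*16 = 4 - 16 = -12)
R(y) = 169 (R(y) = (-12 - 1)² = (-13)² = 169)
-4332 - R(-69) = -4332 - 1*169 = -4332 - 169 = -4501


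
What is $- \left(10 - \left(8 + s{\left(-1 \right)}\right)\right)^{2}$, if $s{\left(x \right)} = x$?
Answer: $-9$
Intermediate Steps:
$- \left(10 - \left(8 + s{\left(-1 \right)}\right)\right)^{2} = - \left(10 - 7\right)^{2} = - 3^{2} = \left(-1\right) 9 = -9$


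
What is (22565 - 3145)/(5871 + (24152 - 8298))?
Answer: 3884/4345 ≈ 0.89390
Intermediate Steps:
(22565 - 3145)/(5871 + (24152 - 8298)) = 19420/(5871 + 15854) = 19420/21725 = 19420*(1/21725) = 3884/4345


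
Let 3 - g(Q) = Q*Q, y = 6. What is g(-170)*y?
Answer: -173382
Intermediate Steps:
g(Q) = 3 - Q**2 (g(Q) = 3 - Q*Q = 3 - Q**2)
g(-170)*y = (3 - 1*(-170)**2)*6 = (3 - 1*28900)*6 = (3 - 28900)*6 = -28897*6 = -173382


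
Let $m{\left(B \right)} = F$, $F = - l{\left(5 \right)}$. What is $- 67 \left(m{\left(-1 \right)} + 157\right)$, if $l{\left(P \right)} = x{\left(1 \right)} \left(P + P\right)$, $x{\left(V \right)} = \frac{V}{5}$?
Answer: $-10385$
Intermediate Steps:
$x{\left(V \right)} = \frac{V}{5}$ ($x{\left(V \right)} = V \frac{1}{5} = \frac{V}{5}$)
$l{\left(P \right)} = \frac{2 P}{5}$ ($l{\left(P \right)} = \frac{1}{5} \cdot 1 \left(P + P\right) = \frac{2 P}{5}$)
$F = -2$ ($F = - \frac{2 \cdot 5}{5} = \left(-1\right) 2 = -2$)
$m{\left(B \right)} = -2$
$- 67 \left(m{\left(-1 \right)} + 157\right) = - 67 \left(-2 + 157\right) = \left(-67\right) 155 = -10385$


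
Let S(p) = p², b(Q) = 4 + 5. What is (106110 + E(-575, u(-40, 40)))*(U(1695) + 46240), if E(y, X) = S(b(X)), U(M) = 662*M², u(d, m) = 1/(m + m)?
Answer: 201974091598890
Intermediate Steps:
u(d, m) = 1/(2*m)
b(Q) = 9
E(y, X) = 81 (E(y, X) = 9² = 81)
(106110 + E(-575, u(-40, 40)))*(U(1695) + 46240) = (106110 + 81)*(662*1695² + 46240) = 106191*(662*2873025 + 46240) = 106191*(1901942550 + 46240) = 106191*1901988790 = 201974091598890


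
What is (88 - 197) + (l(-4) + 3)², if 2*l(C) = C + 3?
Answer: -411/4 ≈ -102.75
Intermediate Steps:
l(C) = 3/2 + C/2 (l(C) = (C + 3)/2 = (3 + C)/2 = 3/2 + C/2)
(88 - 197) + (l(-4) + 3)² = (88 - 197) + ((3/2 + (½)*(-4)) + 3)² = -109 + ((3/2 - 2) + 3)² = -109 + (-½ + 3)² = -109 + (5/2)² = -109 + 25/4 = -411/4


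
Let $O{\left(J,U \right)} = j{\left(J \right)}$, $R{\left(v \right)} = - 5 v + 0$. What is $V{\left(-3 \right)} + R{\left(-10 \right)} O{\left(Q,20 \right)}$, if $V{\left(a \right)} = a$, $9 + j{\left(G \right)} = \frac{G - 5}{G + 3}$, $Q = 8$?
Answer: $- \frac{4833}{11} \approx -439.36$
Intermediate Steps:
$R{\left(v \right)} = - 5 v$
$j{\left(G \right)} = -9 + \frac{-5 + G}{3 + G}$ ($j{\left(G \right)} = -9 + \frac{G - 5}{G + 3} = -9 + \frac{-5 + G}{3 + G}$)
$O{\left(J,U \right)} = \frac{8 \left(-4 - J\right)}{3 + J}$
$V{\left(-3 \right)} + R{\left(-10 \right)} O{\left(Q,20 \right)} = -3 + \left(-5\right) \left(-10\right) \frac{8 \left(-4 - 8\right)}{3 + 8} = -3 + 50 \frac{8 \left(-4 - 8\right)}{11} = -3 + 50 \cdot 8 \cdot \frac{1}{11} \left(-12\right) = -3 + 50 \left(- \frac{96}{11}\right) = -3 - \frac{4800}{11} = - \frac{4833}{11}$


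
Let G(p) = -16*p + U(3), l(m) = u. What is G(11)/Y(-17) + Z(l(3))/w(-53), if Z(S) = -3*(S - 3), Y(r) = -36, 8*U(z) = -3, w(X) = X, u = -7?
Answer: 66143/15264 ≈ 4.3333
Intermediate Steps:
U(z) = -3/8 (U(z) = (1/8)*(-3) = -3/8)
l(m) = -7
Z(S) = 9 - 3*S (Z(S) = -3*(-3 + S) = 9 - 3*S)
G(p) = -3/8 - 16*p (G(p) = -16*p - 3/8 = -3/8 - 16*p)
G(11)/Y(-17) + Z(l(3))/w(-53) = (-3/8 - 16*11)/(-36) + (9 - 3*(-7))/(-53) = (-3/8 - 176)*(-1/36) + (9 + 21)*(-1/53) = -1411/8*(-1/36) + 30*(-1/53) = 1411/288 - 30/53 = 66143/15264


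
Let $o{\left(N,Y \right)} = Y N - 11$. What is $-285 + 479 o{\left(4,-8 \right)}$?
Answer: $-20882$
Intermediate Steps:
$o{\left(N,Y \right)} = -11 + N Y$ ($o{\left(N,Y \right)} = N Y - 11 = -11 + N Y$)
$-285 + 479 o{\left(4,-8 \right)} = -285 + 479 \left(-11 + 4 \left(-8\right)\right) = -285 + 479 \left(-11 - 32\right) = -285 + 479 \left(-43\right) = -285 - 20597 = -20882$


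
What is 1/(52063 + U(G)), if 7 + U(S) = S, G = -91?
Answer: 1/51965 ≈ 1.9244e-5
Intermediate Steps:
U(S) = -7 + S
1/(52063 + U(G)) = 1/(52063 + (-7 - 91)) = 1/(52063 - 98) = 1/51965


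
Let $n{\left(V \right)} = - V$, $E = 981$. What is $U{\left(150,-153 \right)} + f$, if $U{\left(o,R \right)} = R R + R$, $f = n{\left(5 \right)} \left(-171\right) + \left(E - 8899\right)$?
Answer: $16193$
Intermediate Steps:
$f = -7063$ ($f = \left(-1\right) 5 \left(-171\right) + \left(981 - 8899\right) = \left(-5\right) \left(-171\right) - 7918 = 855 - 7918 = -7063$)
$U{\left(o,R \right)} = R + R^{2}$ ($U{\left(o,R \right)} = R^{2} + R = R + R^{2}$)
$U{\left(150,-153 \right)} + f = - 153 \left(1 - 153\right) - 7063 = \left(-153\right) \left(-152\right) - 7063 = 23256 - 7063 = 16193$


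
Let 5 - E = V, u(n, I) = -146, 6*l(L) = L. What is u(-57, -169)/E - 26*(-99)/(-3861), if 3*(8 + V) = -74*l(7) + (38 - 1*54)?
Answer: -2395/636 ≈ -3.7657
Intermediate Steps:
l(L) = L/6
V = -379/9 (V = -8 + (-37*7/3 + (38 - 1*54))/3 = -8 + (-74*7/6 + (38 - 54))/3 = -8 + (-259/3 - 16)/3 = -8 + (1/3)*(-307/3) = -8 - 307/9 = -379/9 ≈ -42.111)
E = 424/9 (E = 5 - 1*(-379/9) = 5 + 379/9 = 424/9 ≈ 47.111)
u(-57, -169)/E - 26*(-99)/(-3861) = -146/424/9 - 26*(-99)/(-3861) = -146*9/424 + 2574*(-1/3861) = -657/212 - 2/3 = -2395/636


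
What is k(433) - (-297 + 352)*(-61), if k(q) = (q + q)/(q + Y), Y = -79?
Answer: 594268/177 ≈ 3357.4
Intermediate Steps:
k(q) = 2*q/(-79 + q) (k(q) = (q + q)/(q - 79) = (2*q)/(-79 + q) = 2*q/(-79 + q))
k(433) - (-297 + 352)*(-61) = 2*433/(-79 + 433) - (-297 + 352)*(-61) = 2*433/354 - 55*(-61) = 2*433*(1/354) - 1*(-3355) = 433/177 + 3355 = 594268/177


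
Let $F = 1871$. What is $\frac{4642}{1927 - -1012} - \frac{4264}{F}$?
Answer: $- \frac{3846714}{5498869} \approx -0.69955$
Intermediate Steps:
$\frac{4642}{1927 - -1012} - \frac{4264}{F} = \frac{4642}{1927 - -1012} - \frac{4264}{1871} = \frac{4642}{1927 + 1012} - \frac{4264}{1871} = \frac{4642}{2939} - \frac{4264}{1871} = - \frac{3846714}{5498869}$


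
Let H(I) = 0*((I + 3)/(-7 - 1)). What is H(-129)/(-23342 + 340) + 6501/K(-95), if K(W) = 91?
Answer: 6501/91 ≈ 71.440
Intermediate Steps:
H(I) = 0 (H(I) = 0*((3 + I)/(-8)) = 0*((3 + I)*(-⅛)) = 0*(-3/8 - I/8) = 0)
H(-129)/(-23342 + 340) + 6501/K(-95) = 0/(-23342 + 340) + 6501/91 = 0/(-23002) + 6501*(1/91) = 0*(-1/23002) + 6501/91 = 0 + 6501/91 = 6501/91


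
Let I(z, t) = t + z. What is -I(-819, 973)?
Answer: -154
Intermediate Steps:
-I(-819, 973) = -(973 - 819) = -1*154 = -154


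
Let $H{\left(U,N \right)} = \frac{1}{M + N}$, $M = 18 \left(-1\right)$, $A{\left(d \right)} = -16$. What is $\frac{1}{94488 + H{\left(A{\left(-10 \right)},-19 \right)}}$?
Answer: $\frac{37}{3496055} \approx 1.0583 \cdot 10^{-5}$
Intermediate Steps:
$M = -18$
$H{\left(U,N \right)} = \frac{1}{-18 + N}$
$\frac{1}{94488 + H{\left(A{\left(-10 \right)},-19 \right)}} = \frac{1}{94488 + \frac{1}{-18 - 19}} = \frac{1}{94488 + \frac{1}{-37}} = \frac{1}{94488 - \frac{1}{37}} = \frac{1}{\frac{3496055}{37}} = \frac{37}{3496055}$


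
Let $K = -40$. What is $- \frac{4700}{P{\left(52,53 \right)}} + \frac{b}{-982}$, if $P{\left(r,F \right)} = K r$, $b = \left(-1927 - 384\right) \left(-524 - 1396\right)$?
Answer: $- \frac{230614855}{51064} \approx -4516.2$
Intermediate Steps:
$b = 4437120$ ($b = \left(-2311\right) \left(-1920\right) = 4437120$)
$P{\left(r,F \right)} = - 40 r$
$- \frac{4700}{P{\left(52,53 \right)}} + \frac{b}{-982} = - \frac{4700}{\left(-40\right) 52} + \frac{4437120}{-982} = - \frac{4700}{-2080} + 4437120 \left(- \frac{1}{982}\right) = \left(-4700\right) \left(- \frac{1}{2080}\right) - \frac{2218560}{491} = \frac{235}{104} - \frac{2218560}{491} = - \frac{230614855}{51064}$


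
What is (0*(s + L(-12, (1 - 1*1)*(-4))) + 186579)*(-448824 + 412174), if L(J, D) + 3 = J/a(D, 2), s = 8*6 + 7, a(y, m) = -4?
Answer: -6838120350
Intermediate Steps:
s = 55 (s = 48 + 7 = 55)
L(J, D) = -3 - J/4 (L(J, D) = -3 + J/(-4) = -3 + J*(-1/4) = -3 - J/4)
(0*(s + L(-12, (1 - 1*1)*(-4))) + 186579)*(-448824 + 412174) = (0*(55 + (-3 - 1/4*(-12))) + 186579)*(-448824 + 412174) = (0*(55 + (-3 + 3)) + 186579)*(-36650) = (0*(55 + 0) + 186579)*(-36650) = (0*55 + 186579)*(-36650) = (0 + 186579)*(-36650) = 186579*(-36650) = -6838120350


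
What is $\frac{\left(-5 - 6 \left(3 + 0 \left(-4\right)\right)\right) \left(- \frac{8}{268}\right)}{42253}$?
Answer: $\frac{46}{2830951} \approx 1.6249 \cdot 10^{-5}$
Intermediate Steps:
$\frac{\left(-5 - 6 \left(3 + 0 \left(-4\right)\right)\right) \left(- \frac{8}{268}\right)}{42253} = \left(-5 - 6 \left(3 + 0\right)\right) \left(\left(-8\right) \frac{1}{268}\right) \frac{1}{42253} = \left(-5 - 18\right) \left(- \frac{2}{67}\right) \frac{1}{42253} = \left(-23\right) \left(- \frac{2}{67}\right) \frac{1}{42253} = \frac{46}{67} \cdot \frac{1}{42253} = \frac{46}{2830951}$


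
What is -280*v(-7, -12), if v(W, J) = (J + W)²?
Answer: -101080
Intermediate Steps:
-280*v(-7, -12) = -280*(-12 - 7)² = -280*(-19)² = -280*361 = -101080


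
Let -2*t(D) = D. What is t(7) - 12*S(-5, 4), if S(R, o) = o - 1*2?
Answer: -55/2 ≈ -27.500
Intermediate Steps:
t(D) = -D/2
S(R, o) = -2 + o (S(R, o) = o - 2 = -2 + o)
t(7) - 12*S(-5, 4) = -1/2*7 - 12*(-2 + 4) = -7/2 - 12*2 = -7/2 - 24 = -55/2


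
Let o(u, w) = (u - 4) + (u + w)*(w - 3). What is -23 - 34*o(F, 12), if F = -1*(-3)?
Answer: -4579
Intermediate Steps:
F = 3
o(u, w) = -4 + u + (-3 + w)*(u + w) (o(u, w) = (-4 + u) + (u + w)*(-3 + w) = (-4 + u) + (-3 + w)*(u + w) = -4 + u + (-3 + w)*(u + w))
-23 - 34*o(F, 12) = -23 - 34*(-4 + 12² - 3*12 - 2*3 + 3*12) = -23 - 34*(-4 + 144 - 36 - 6 + 36) = -23 - 34*134 = -23 - 4556 = -4579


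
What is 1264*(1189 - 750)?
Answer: 554896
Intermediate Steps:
1264*(1189 - 750) = 1264*439 = 554896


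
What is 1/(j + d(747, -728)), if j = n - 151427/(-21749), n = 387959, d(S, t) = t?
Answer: 21749/8422038446 ≈ 2.5824e-6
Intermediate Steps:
j = 8437871718/21749 (j = 387959 - 151427/(-21749) = 387959 - 151427*(-1)/21749 = 387959 - 1*(-151427/21749) = 387959 + 151427/21749 = 8437871718/21749 ≈ 3.8797e+5)
1/(j + d(747, -728)) = 1/(8437871718/21749 - 728) = 1/(8422038446/21749) = 21749/8422038446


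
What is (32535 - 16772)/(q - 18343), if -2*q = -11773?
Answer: -31526/24913 ≈ -1.2654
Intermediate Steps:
q = 11773/2 (q = -1/2*(-11773) = 11773/2 ≈ 5886.5)
(32535 - 16772)/(q - 18343) = (32535 - 16772)/(11773/2 - 18343) = 15763/(-24913/2) = 15763*(-2/24913) = -31526/24913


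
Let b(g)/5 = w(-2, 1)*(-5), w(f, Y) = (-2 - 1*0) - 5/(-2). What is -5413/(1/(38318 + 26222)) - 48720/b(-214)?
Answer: -1746755612/5 ≈ -3.4935e+8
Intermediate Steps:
w(f, Y) = 1/2 (w(f, Y) = (-2 + 0) - 5*(-1)/2 = -2 - 1*(-5/2) = -2 + 5/2 = 1/2)
b(g) = -25/2 (b(g) = 5*((1/2)*(-5)) = 5*(-5/2) = -25/2)
-5413/(1/(38318 + 26222)) - 48720/b(-214) = -5413/(1/(38318 + 26222)) - 48720/(-25/2) = -5413/(1/64540) - 48720*(-2/25) = -5413/1/64540 + 19488/5 = -5413*64540 + 19488/5 = -349355020 + 19488/5 = -1746755612/5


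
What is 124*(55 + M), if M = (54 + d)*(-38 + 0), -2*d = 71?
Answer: -80352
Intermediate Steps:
d = -71/2 (d = -½*71 = -71/2 ≈ -35.500)
M = -703 (M = (54 - 71/2)*(-38 + 0) = (37/2)*(-38) = -703)
124*(55 + M) = 124*(55 - 703) = 124*(-648) = -80352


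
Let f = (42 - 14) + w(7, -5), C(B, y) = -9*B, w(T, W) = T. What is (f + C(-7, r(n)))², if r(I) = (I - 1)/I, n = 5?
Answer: 9604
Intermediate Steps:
r(I) = (-1 + I)/I
f = 35 (f = (42 - 14) + 7 = 28 + 7 = 35)
(f + C(-7, r(n)))² = (35 - 9*(-7))² = (35 + 63)² = 98² = 9604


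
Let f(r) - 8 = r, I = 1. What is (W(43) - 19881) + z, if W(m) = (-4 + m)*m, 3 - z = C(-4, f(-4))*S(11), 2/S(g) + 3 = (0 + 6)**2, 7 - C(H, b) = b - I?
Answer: -600641/33 ≈ -18201.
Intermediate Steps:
f(r) = 8 + r
C(H, b) = 8 - b (C(H, b) = 7 - (b - 1*1) = 7 - (b - 1) = 7 - (-1 + b) = 7 + (1 - b) = 8 - b)
S(g) = 2/33 (S(g) = 2/(-3 + (0 + 6)**2) = 2/(-3 + 6**2) = 2/(-3 + 36) = 2/33)
z = 91/33 (z = 3 - (8 - (8 - 4))*2/33 = 3 - (8 - 1*4)*2/33 = 3 - (8 - 4)*2/33 = 3 - 4*2/33 = 3 - 1*8/33 = 3 - 8/33 = 91/33 ≈ 2.7576)
W(m) = m*(-4 + m)
(W(43) - 19881) + z = (43*(-4 + 43) - 19881) + 91/33 = (43*39 - 19881) + 91/33 = (1677 - 19881) + 91/33 = -18204 + 91/33 = -600641/33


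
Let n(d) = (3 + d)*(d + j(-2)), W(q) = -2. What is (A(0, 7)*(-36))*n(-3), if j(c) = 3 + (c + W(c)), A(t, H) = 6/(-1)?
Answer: 0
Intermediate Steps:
A(t, H) = -6 (A(t, H) = 6*(-1) = -6)
j(c) = 1 + c (j(c) = 3 + (c - 2) = 3 + (-2 + c) = 1 + c)
n(d) = (-1 + d)*(3 + d) (n(d) = (3 + d)*(d + (1 - 2)) = (3 + d)*(d - 1) = (3 + d)*(-1 + d) = (-1 + d)*(3 + d))
(A(0, 7)*(-36))*n(-3) = (-6*(-36))*(-3 + (-3)**2 + 2*(-3)) = 216*(-3 + 9 - 6) = 216*0 = 0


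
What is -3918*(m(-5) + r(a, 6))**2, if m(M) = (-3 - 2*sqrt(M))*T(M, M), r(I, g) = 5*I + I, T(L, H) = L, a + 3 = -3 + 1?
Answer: 1077450 + 1175400*I*sqrt(5) ≈ 1.0775e+6 + 2.6283e+6*I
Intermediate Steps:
a = -5 (a = -3 + (-3 + 1) = -3 - 2 = -5)
r(I, g) = 6*I
m(M) = M*(-3 - 2*sqrt(M)) (m(M) = (-3 - 2*sqrt(M))*M = M*(-3 - 2*sqrt(M)))
-3918*(m(-5) + r(a, 6))**2 = -3918*(-1*(-5)*(3 + 2*sqrt(-5)) + 6*(-5))**2 = -3918*(-1*(-5)*(3 + 2*(I*sqrt(5))) - 30)**2 = -3918*(-1*(-5)*(3 + 2*I*sqrt(5)) - 30)**2 = -3918*((15 + 10*I*sqrt(5)) - 30)**2 = -3918*(-15 + 10*I*sqrt(5))**2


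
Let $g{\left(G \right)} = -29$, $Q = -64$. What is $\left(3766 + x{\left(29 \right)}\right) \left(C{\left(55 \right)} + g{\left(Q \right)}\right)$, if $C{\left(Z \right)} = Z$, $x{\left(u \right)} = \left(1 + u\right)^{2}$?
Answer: $121316$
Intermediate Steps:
$\left(3766 + x{\left(29 \right)}\right) \left(C{\left(55 \right)} + g{\left(Q \right)}\right) = \left(3766 + \left(1 + 29\right)^{2}\right) \left(55 - 29\right) = \left(3766 + 30^{2}\right) 26 = \left(3766 + 900\right) 26 = 4666 \cdot 26 = 121316$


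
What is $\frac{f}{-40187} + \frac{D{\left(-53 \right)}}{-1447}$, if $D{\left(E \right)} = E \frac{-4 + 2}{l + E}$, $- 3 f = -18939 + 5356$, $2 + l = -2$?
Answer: $- \frac{123059199}{1104861191} \approx -0.11138$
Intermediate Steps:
$l = -4$ ($l = -2 - 2 = -4$)
$f = \frac{13583}{3}$ ($f = - \frac{-18939 + 5356}{3} = \left(- \frac{1}{3}\right) \left(-13583\right) = \frac{13583}{3} \approx 4527.7$)
$D{\left(E \right)} = - \frac{2 E}{-4 + E}$ ($D{\left(E \right)} = E \frac{-4 + 2}{-4 + E} = E \left(- \frac{2}{-4 + E}\right) = - \frac{2 E}{-4 + E}$)
$\frac{f}{-40187} + \frac{D{\left(-53 \right)}}{-1447} = \frac{13583}{3 \left(-40187\right)} + \frac{\left(-2\right) \left(-53\right) \frac{1}{-4 - 53}}{-1447} = \frac{13583}{3} \left(- \frac{1}{40187}\right) + \left(-2\right) \left(-53\right) \frac{1}{-57} \left(- \frac{1}{1447}\right) = - \frac{13583}{120561} + \left(-2\right) \left(-53\right) \left(- \frac{1}{57}\right) \left(- \frac{1}{1447}\right) = - \frac{13583}{120561} - - \frac{106}{82479} = - \frac{13583}{120561} + \frac{106}{82479} = - \frac{123059199}{1104861191}$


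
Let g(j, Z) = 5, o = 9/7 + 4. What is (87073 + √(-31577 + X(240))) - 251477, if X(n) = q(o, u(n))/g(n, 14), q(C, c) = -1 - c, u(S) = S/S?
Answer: -164404 + 3*I*√87715/5 ≈ -1.644e+5 + 177.7*I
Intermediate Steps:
u(S) = 1
o = 37/7 (o = 9*(⅐) + 4 = 9/7 + 4 = 37/7 ≈ 5.2857)
X(n) = -⅖ (X(n) = (-1 - 1*1)/5 = (-1 - 1)*(⅕) = -2*⅕ = -⅖)
(87073 + √(-31577 + X(240))) - 251477 = (87073 + √(-31577 - ⅖)) - 251477 = (87073 + √(-157887/5)) - 251477 = (87073 + 3*I*√87715/5) - 251477 = -164404 + 3*I*√87715/5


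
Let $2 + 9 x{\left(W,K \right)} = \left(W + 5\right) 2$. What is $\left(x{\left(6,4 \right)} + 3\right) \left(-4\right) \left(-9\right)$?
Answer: $188$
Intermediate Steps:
$x{\left(W,K \right)} = \frac{8}{9} + \frac{2 W}{9}$ ($x{\left(W,K \right)} = - \frac{2}{9} + \frac{\left(W + 5\right) 2}{9} = - \frac{2}{9} + \frac{\left(5 + W\right) 2}{9} = - \frac{2}{9} + \frac{10 + 2 W}{9} = - \frac{2}{9} + \left(\frac{10}{9} + \frac{2 W}{9}\right) = \frac{8}{9} + \frac{2 W}{9}$)
$\left(x{\left(6,4 \right)} + 3\right) \left(-4\right) \left(-9\right) = \left(\left(\frac{8}{9} + \frac{2}{9} \cdot 6\right) + 3\right) \left(-4\right) \left(-9\right) = \left(\left(\frac{8}{9} + \frac{4}{3}\right) + 3\right) \left(-4\right) \left(-9\right) = \left(\frac{20}{9} + 3\right) \left(-4\right) \left(-9\right) = \frac{47}{9} \left(-4\right) \left(-9\right) = \left(- \frac{188}{9}\right) \left(-9\right) = 188$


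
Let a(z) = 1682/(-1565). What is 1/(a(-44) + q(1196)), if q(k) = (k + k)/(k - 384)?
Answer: 317695/594424 ≈ 0.53446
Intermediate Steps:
a(z) = -1682/1565 (a(z) = 1682*(-1/1565) = -1682/1565)
q(k) = 2*k/(-384 + k) (q(k) = (2*k)/(-384 + k) = 2*k/(-384 + k))
1/(a(-44) + q(1196)) = 1/(-1682/1565 + 2*1196/(-384 + 1196)) = 1/(-1682/1565 + 2*1196/812) = 1/(-1682/1565 + 2*1196*(1/812)) = 1/(-1682/1565 + 598/203) = 1/(594424/317695) = 317695/594424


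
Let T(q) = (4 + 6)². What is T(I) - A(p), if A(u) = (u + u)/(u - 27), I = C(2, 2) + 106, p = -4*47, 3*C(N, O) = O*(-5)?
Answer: 21124/215 ≈ 98.251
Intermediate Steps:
C(N, O) = -5*O/3 (C(N, O) = (O*(-5))/3 = (-5*O)/3 = -5*O/3)
p = -188
I = 308/3 (I = -5/3*2 + 106 = -10/3 + 106 = 308/3 ≈ 102.67)
A(u) = 2*u/(-27 + u) (A(u) = (2*u)/(-27 + u) = 2*u/(-27 + u))
T(q) = 100 (T(q) = 10² = 100)
T(I) - A(p) = 100 - 2*(-188)/(-27 - 188) = 100 - 2*(-188)/(-215) = 100 - 2*(-188)*(-1)/215 = 100 - 1*376/215 = 100 - 376/215 = 21124/215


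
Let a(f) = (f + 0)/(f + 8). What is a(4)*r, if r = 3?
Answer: 1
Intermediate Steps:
a(f) = f/(8 + f)
a(4)*r = (4/(8 + 4))*3 = (4/12)*3 = (4*(1/12))*3 = (1/3)*3 = 1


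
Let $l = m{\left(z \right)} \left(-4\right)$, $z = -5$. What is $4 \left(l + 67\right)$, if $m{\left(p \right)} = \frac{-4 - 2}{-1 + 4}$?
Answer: $300$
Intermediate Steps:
$m{\left(p \right)} = -2$ ($m{\left(p \right)} = - \frac{6}{3} = \left(-6\right) \frac{1}{3} = -2$)
$l = 8$ ($l = \left(-2\right) \left(-4\right) = 8$)
$4 \left(l + 67\right) = 4 \left(8 + 67\right) = 4 \cdot 75 = 300$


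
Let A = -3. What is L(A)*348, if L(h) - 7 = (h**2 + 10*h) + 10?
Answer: -1392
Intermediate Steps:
L(h) = 17 + h**2 + 10*h (L(h) = 7 + ((h**2 + 10*h) + 10) = 7 + (10 + h**2 + 10*h) = 17 + h**2 + 10*h)
L(A)*348 = (17 + (-3)**2 + 10*(-3))*348 = (17 + 9 - 30)*348 = -4*348 = -1392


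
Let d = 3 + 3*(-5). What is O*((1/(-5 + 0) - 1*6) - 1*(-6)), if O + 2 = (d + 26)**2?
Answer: -194/5 ≈ -38.800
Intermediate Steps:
d = -12 (d = 3 - 15 = -12)
O = 194 (O = -2 + (-12 + 26)**2 = -2 + 14**2 = -2 + 196 = 194)
O*((1/(-5 + 0) - 1*6) - 1*(-6)) = 194*((1/(-5 + 0) - 1*6) - 1*(-6)) = 194*((1/(-5) - 6) + 6) = 194*((-1/5 - 6) + 6) = 194*(-31/5 + 6) = 194*(-1/5) = -194/5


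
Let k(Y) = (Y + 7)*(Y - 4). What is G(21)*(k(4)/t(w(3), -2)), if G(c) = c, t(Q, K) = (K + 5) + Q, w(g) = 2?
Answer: 0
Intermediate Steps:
t(Q, K) = 5 + K + Q (t(Q, K) = (5 + K) + Q = 5 + K + Q)
k(Y) = (-4 + Y)*(7 + Y) (k(Y) = (7 + Y)*(-4 + Y) = (-4 + Y)*(7 + Y))
G(21)*(k(4)/t(w(3), -2)) = 21*((-28 + 4² + 3*4)/(5 - 2 + 2)) = 21*((-28 + 16 + 12)/5) = 21*(0*(⅕)) = 21*0 = 0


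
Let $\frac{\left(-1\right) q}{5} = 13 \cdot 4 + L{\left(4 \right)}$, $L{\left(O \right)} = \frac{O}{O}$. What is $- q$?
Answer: $265$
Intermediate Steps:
$L{\left(O \right)} = 1$
$q = -265$ ($q = - 5 \left(13 \cdot 4 + 1\right) = - 5 \left(52 + 1\right) = \left(-5\right) 53 = -265$)
$- q = \left(-1\right) \left(-265\right) = 265$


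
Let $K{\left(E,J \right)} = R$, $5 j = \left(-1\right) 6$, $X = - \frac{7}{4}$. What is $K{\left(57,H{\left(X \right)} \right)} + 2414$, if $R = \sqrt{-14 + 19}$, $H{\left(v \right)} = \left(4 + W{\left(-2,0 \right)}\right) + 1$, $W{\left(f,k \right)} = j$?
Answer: $2414 + \sqrt{5} \approx 2416.2$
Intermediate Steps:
$X = - \frac{7}{4}$ ($X = \left(-7\right) \frac{1}{4} = - \frac{7}{4} \approx -1.75$)
$j = - \frac{6}{5}$ ($j = \frac{\left(-1\right) 6}{5} = \frac{1}{5} \left(-6\right) = - \frac{6}{5} \approx -1.2$)
$W{\left(f,k \right)} = - \frac{6}{5}$
$H{\left(v \right)} = \frac{19}{5}$ ($H{\left(v \right)} = \left(4 - \frac{6}{5}\right) + 1 = \frac{14}{5} + 1 = \frac{19}{5}$)
$R = \sqrt{5} \approx 2.2361$
$K{\left(E,J \right)} = \sqrt{5}$
$K{\left(57,H{\left(X \right)} \right)} + 2414 = \sqrt{5} + 2414 = 2414 + \sqrt{5}$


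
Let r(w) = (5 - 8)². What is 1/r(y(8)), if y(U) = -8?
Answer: ⅑ ≈ 0.11111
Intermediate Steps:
r(w) = 9 (r(w) = (-3)² = 9)
1/r(y(8)) = 1/9 = ⅑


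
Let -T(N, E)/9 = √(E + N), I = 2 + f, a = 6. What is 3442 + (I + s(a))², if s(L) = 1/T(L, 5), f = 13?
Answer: 3267298/891 - 10*√11/33 ≈ 3666.0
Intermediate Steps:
I = 15 (I = 2 + 13 = 15)
T(N, E) = -9*√(E + N)
s(L) = -1/(9*√(5 + L)) (s(L) = 1/(-9*√(5 + L)) = -1/(9*√(5 + L)))
3442 + (I + s(a))² = 3442 + (15 - 1/(9*√(5 + 6)))² = 3442 + (15 - √11/99)²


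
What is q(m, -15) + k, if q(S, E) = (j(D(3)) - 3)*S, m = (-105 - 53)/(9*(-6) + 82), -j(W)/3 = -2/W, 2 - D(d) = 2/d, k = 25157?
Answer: 704159/28 ≈ 25149.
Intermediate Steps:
D(d) = 2 - 2/d
j(W) = 6/W (j(W) = -(-6)/W = 6/W)
m = -79/14 (m = -158/(-54 + 82) = -158/28 = -158*1/28 = -79/14 ≈ -5.6429)
q(S, E) = 3*S/2 (q(S, E) = (6/(2 - 2/3) - 3)*S = (6/(2 - 2*⅓) - 3)*S = (6/(2 - ⅔) - 3)*S = (6/(4/3) - 3)*S = (6*(¾) - 3)*S = (9/2 - 3)*S = 3*S/2)
q(m, -15) + k = (3/2)*(-79/14) + 25157 = -237/28 + 25157 = 704159/28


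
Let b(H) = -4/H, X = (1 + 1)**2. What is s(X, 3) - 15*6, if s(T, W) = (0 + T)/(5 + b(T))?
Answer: -89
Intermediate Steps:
X = 4 (X = 2**2 = 4)
s(T, W) = T/(5 - 4/T) (s(T, W) = (0 + T)/(5 - 4/T) = T/(5 - 4/T))
s(X, 3) - 15*6 = 4**2/(-4 + 5*4) - 15*6 = 16/(-4 + 20) - 90 = 16/16 - 90 = 16*(1/16) - 90 = 1 - 90 = -89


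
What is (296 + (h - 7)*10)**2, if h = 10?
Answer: 106276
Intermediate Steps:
(296 + (h - 7)*10)**2 = (296 + (10 - 7)*10)**2 = (296 + 3*10)**2 = (296 + 30)**2 = 326**2 = 106276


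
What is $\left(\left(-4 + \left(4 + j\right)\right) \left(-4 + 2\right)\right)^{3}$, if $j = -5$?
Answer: $1000$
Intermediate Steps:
$\left(\left(-4 + \left(4 + j\right)\right) \left(-4 + 2\right)\right)^{3} = \left(\left(-4 + \left(4 - 5\right)\right) \left(-4 + 2\right)\right)^{3} = \left(\left(-4 - 1\right) \left(-2\right)\right)^{3} = \left(\left(-5\right) \left(-2\right)\right)^{3} = 10^{3} = 1000$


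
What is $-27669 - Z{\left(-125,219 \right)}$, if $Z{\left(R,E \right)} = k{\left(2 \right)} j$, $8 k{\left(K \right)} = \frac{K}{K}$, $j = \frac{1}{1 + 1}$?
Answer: $- \frac{442705}{16} \approx -27669.0$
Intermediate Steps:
$j = \frac{1}{2} \approx 0.5$
$k{\left(K \right)} = \frac{1}{8}$ ($k{\left(K \right)} = \frac{K \frac{1}{K}}{8} = \frac{1}{8} \cdot 1 = \frac{1}{8}$)
$Z{\left(R,E \right)} = \frac{1}{16}$ ($Z{\left(R,E \right)} = \frac{1}{8} \cdot \frac{1}{2} = \frac{1}{16}$)
$-27669 - Z{\left(-125,219 \right)} = -27669 - \frac{1}{16} = - \frac{442705}{16}$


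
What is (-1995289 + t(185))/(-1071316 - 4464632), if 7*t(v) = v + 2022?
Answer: 3491204/9687909 ≈ 0.36037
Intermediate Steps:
t(v) = 2022/7 + v/7 (t(v) = (v + 2022)/7 = (2022 + v)/7 = 2022/7 + v/7)
(-1995289 + t(185))/(-1071316 - 4464632) = (-1995289 + (2022/7 + (⅐)*185))/(-1071316 - 4464632) = (-1995289 + (2022/7 + 185/7))/(-5535948) = (-1995289 + 2207/7)*(-1/5535948) = -13964816/7*(-1/5535948) = 3491204/9687909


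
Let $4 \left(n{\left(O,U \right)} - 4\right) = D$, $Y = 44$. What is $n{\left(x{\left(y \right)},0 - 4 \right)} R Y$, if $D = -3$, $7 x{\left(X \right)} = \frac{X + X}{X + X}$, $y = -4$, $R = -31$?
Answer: $-4433$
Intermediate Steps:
$x{\left(X \right)} = \frac{1}{7}$ ($x{\left(X \right)} = \frac{\left(X + X\right) \frac{1}{X + X}}{7} = \frac{2 X \frac{1}{2 X}}{7} = \frac{1}{7} \cdot 1 = \frac{1}{7}$)
$n{\left(O,U \right)} = \frac{13}{4}$ ($n{\left(O,U \right)} = 4 + \frac{1}{4} \left(-3\right) = 4 - \frac{3}{4} = \frac{13}{4}$)
$n{\left(x{\left(y \right)},0 - 4 \right)} R Y = \frac{13}{4} \left(-31\right) 44 = \left(- \frac{403}{4}\right) 44 = -4433$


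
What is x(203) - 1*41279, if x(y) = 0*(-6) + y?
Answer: -41076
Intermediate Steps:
x(y) = y (x(y) = 0 + y = y)
x(203) - 1*41279 = 203 - 1*41279 = 203 - 41279 = -41076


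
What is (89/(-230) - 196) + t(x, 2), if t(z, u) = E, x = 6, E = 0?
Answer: -45169/230 ≈ -196.39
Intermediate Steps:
t(z, u) = 0
(89/(-230) - 196) + t(x, 2) = (89/(-230) - 196) + 0 = (89*(-1/230) - 196) + 0 = (-89/230 - 196) + 0 = -45169/230 + 0 = -45169/230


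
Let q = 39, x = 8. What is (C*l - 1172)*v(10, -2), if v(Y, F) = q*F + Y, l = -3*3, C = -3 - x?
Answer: 72964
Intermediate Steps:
C = -11 (C = -3 - 1*8 = -3 - 8 = -11)
l = -9
v(Y, F) = Y + 39*F (v(Y, F) = 39*F + Y = Y + 39*F)
(C*l - 1172)*v(10, -2) = (-11*(-9) - 1172)*(10 + 39*(-2)) = (99 - 1172)*(10 - 78) = -1073*(-68) = 72964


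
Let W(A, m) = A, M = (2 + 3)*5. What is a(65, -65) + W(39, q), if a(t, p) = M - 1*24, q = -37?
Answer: 40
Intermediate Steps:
M = 25 (M = 5*5 = 25)
a(t, p) = 1 (a(t, p) = 25 - 1*24 = 25 - 24 = 1)
a(65, -65) + W(39, q) = 1 + 39 = 40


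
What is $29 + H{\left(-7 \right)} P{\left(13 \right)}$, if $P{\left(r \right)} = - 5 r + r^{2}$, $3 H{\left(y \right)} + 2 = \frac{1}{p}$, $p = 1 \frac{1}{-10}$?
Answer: $-387$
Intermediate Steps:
$p = - \frac{1}{10}$ ($p = 1 \left(- \frac{1}{10}\right) = - \frac{1}{10} \approx -0.1$)
$H{\left(y \right)} = -4$ ($H{\left(y \right)} = - \frac{2}{3} + \frac{1}{3 \left(- \frac{1}{10}\right)} = - \frac{2}{3} + \frac{1}{3} \left(-10\right) = - \frac{2}{3} - \frac{10}{3} = -4$)
$P{\left(r \right)} = r^{2} - 5 r$
$29 + H{\left(-7 \right)} P{\left(13 \right)} = 29 - 4 \cdot 13 \left(-5 + 13\right) = 29 - 4 \cdot 13 \cdot 8 = 29 - 416 = -387$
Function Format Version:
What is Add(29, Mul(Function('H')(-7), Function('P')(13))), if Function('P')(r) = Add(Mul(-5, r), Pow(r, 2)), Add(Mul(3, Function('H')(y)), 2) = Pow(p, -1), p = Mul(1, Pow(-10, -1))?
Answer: -387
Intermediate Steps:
p = Rational(-1, 10) (p = Mul(1, Rational(-1, 10)) = Rational(-1, 10) ≈ -0.10000)
Function('H')(y) = -4 (Function('H')(y) = Add(Rational(-2, 3), Mul(Rational(1, 3), Pow(Rational(-1, 10), -1))) = Add(Rational(-2, 3), Mul(Rational(1, 3), -10)) = Add(Rational(-2, 3), Rational(-10, 3)) = -4)
Function('P')(r) = Add(Pow(r, 2), Mul(-5, r))
Add(29, Mul(Function('H')(-7), Function('P')(13))) = Add(29, Mul(-4, Mul(13, Add(-5, 13)))) = Add(29, Mul(-4, Mul(13, 8))) = Add(29, Mul(-4, 104)) = Add(29, -416) = -387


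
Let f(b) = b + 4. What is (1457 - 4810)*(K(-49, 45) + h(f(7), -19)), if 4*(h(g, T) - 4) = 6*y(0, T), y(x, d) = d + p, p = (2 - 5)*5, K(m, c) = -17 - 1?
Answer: 217945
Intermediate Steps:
f(b) = 4 + b
K(m, c) = -18
p = -15 (p = -3*5 = -15)
y(x, d) = -15 + d (y(x, d) = d - 15 = -15 + d)
h(g, T) = -37/2 + 3*T/2 (h(g, T) = 4 + (6*(-15 + T))/4 = 4 + (-90 + 6*T)/4 = 4 + (-45/2 + 3*T/2) = -37/2 + 3*T/2)
(1457 - 4810)*(K(-49, 45) + h(f(7), -19)) = (1457 - 4810)*(-18 + (-37/2 + (3/2)*(-19))) = -3353*(-18 + (-37/2 - 57/2)) = -3353*(-18 - 47) = -3353*(-65) = 217945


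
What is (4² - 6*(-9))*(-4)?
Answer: -280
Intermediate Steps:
(4² - 6*(-9))*(-4) = (16 + 54)*(-4) = 70*(-4) = -280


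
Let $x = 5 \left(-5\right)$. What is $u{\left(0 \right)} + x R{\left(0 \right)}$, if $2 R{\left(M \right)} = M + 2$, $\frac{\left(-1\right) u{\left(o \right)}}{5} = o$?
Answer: $-25$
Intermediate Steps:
$u{\left(o \right)} = - 5 o$
$x = -25$
$R{\left(M \right)} = 1 + \frac{M}{2}$ ($R{\left(M \right)} = \frac{M + 2}{2} = \frac{2 + M}{2} = 1 + \frac{M}{2}$)
$u{\left(0 \right)} + x R{\left(0 \right)} = \left(-5\right) 0 - 25 \left(1 + \frac{1}{2} \cdot 0\right) = 0 - 25 \left(1 + 0\right) = 0 - 25 = -25$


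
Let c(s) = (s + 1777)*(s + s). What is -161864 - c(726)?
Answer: -3796220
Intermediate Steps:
c(s) = 2*s*(1777 + s) (c(s) = (1777 + s)*(2*s) = 2*s*(1777 + s))
-161864 - c(726) = -161864 - 2*726*(1777 + 726) = -161864 - 2*726*2503 = -161864 - 1*3634356 = -161864 - 3634356 = -3796220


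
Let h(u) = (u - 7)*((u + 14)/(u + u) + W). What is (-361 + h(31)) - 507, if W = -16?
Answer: -38272/31 ≈ -1234.6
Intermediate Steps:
h(u) = (-16 + (14 + u)/(2*u))*(-7 + u) (h(u) = (u - 7)*((u + 14)/(u + u) - 16) = (-7 + u)*((14 + u)/((2*u)) - 16) = (-7 + u)*((14 + u)*(1/(2*u)) - 16) = (-7 + u)*((14 + u)/(2*u) - 16) = (-7 + u)*(-16 + (14 + u)/(2*u)) = (-16 + (14 + u)/(2*u))*(-7 + u))
(-361 + h(31)) - 507 = (-361 + (1/2)*(-98 + 31*(231 - 31*31))/31) - 507 = (-361 + (1/2)*(1/31)*(-98 + 31*(231 - 961))) - 507 = (-361 + (1/2)*(1/31)*(-98 + 31*(-730))) - 507 = (-361 + (1/2)*(1/31)*(-98 - 22630)) - 507 = (-361 + (1/2)*(1/31)*(-22728)) - 507 = (-361 - 11364/31) - 507 = -22555/31 - 507 = -38272/31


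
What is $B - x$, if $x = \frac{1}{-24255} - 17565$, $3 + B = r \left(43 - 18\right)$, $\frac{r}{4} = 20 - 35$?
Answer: $\frac{389583811}{24255} \approx 16062.0$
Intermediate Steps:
$r = -60$ ($r = 4 \left(20 - 35\right) = 4 \left(-15\right) = -60$)
$B = -1503$ ($B = -3 - 60 \left(43 - 18\right) = -3 - 1500 = -1503$)
$x = - \frac{426039076}{24255}$ ($x = - \frac{1}{24255} - 17565 = - \frac{426039076}{24255} \approx -17565.0$)
$B - x = -1503 - - \frac{426039076}{24255} = -1503 + \frac{426039076}{24255} = \frac{389583811}{24255}$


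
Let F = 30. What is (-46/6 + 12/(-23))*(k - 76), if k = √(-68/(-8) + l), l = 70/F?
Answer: 42940/69 - 565*√390/414 ≈ 595.37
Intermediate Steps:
l = 7/3 (l = 70/30 = 70*(1/30) = 7/3 ≈ 2.3333)
k = √390/6 (k = √(-68/(-8) + 7/3) = √(-68*(-⅛) + 7/3) = √(17/2 + 7/3) = √(65/6) = √390/6 ≈ 3.2914)
(-46/6 + 12/(-23))*(k - 76) = (-46/6 + 12/(-23))*(√390/6 - 76) = (-46*⅙ + 12*(-1/23))*(-76 + √390/6) = (-23/3 - 12/23)*(-76 + √390/6) = -565*(-76 + √390/6)/69 = 42940/69 - 565*√390/414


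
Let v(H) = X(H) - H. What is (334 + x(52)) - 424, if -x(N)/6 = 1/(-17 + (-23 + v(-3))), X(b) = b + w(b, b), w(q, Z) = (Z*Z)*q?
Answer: -6024/67 ≈ -89.910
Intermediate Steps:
w(q, Z) = q*Z² (w(q, Z) = Z²*q = q*Z²)
X(b) = b + b³ (X(b) = b + b*b² = b + b³)
v(H) = H³ (v(H) = (H + H³) - H = H³)
x(N) = 6/67 (x(N) = -6/(-17 + (-23 + (-3)³)) = -6/(-17 + (-23 - 27)) = -6/(-17 - 50) = -6/(-67) = -6*(-1/67) = 6/67)
(334 + x(52)) - 424 = (334 + 6/67) - 424 = 22384/67 - 424 = -6024/67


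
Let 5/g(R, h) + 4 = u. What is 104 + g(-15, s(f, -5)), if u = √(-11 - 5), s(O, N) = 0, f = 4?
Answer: 827/8 - 5*I/8 ≈ 103.38 - 0.625*I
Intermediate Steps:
u = 4*I (u = √(-16) = 4*I ≈ 4.0*I)
g(R, h) = 5*(-4 - 4*I)/32 (g(R, h) = 5/(-4 + 4*I) = 5*((-4 - 4*I)/32) = 5*(-4 - 4*I)/32)
104 + g(-15, s(f, -5)) = 104 + (-5/8 - 5*I/8) = 827/8 - 5*I/8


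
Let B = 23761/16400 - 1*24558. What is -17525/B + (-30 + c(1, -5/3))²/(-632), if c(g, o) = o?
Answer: -1999827056975/2290713673032 ≈ -0.87301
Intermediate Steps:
B = -402727439/16400 (B = 23761*(1/16400) - 24558 = 23761/16400 - 24558 = -402727439/16400 ≈ -24557.)
-17525/B + (-30 + c(1, -5/3))²/(-632) = -17525/(-402727439/16400) + (-30 - 5/3)²/(-632) = -17525*(-16400/402727439) + (-30 - 5*⅓)²*(-1/632) = 287410000/402727439 + (-30 - 5/3)²*(-1/632) = 287410000/402727439 + (-95/3)²*(-1/632) = 287410000/402727439 + (9025/9)*(-1/632) = 287410000/402727439 - 9025/5688 = -1999827056975/2290713673032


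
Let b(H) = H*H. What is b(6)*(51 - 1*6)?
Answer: 1620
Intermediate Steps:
b(H) = H²
b(6)*(51 - 1*6) = 6²*(51 - 1*6) = 36*(51 - 6) = 36*45 = 1620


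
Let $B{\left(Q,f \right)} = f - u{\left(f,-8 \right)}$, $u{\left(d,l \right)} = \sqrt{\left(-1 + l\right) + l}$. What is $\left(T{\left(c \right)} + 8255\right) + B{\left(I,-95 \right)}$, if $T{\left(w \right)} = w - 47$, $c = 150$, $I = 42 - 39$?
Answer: $8263 - i \sqrt{17} \approx 8263.0 - 4.1231 i$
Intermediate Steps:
$I = 3$
$u{\left(d,l \right)} = \sqrt{-1 + 2 l}$
$T{\left(w \right)} = -47 + w$
$B{\left(Q,f \right)} = f - i \sqrt{17}$ ($B{\left(Q,f \right)} = f - \sqrt{-1 + 2 \left(-8\right)} = f - \sqrt{-1 - 16} = f - \sqrt{-17} = f - i \sqrt{17}$)
$\left(T{\left(c \right)} + 8255\right) + B{\left(I,-95 \right)} = \left(\left(-47 + 150\right) + 8255\right) - \left(95 + i \sqrt{17}\right) = \left(103 + 8255\right) - \left(95 + i \sqrt{17}\right) = 8358 - \left(95 + i \sqrt{17}\right) = 8263 - i \sqrt{17}$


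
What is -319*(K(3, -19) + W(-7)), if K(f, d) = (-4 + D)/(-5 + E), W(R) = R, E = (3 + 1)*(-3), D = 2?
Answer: 37323/17 ≈ 2195.5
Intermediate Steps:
E = -12 (E = 4*(-3) = -12)
K(f, d) = 2/17 (K(f, d) = (-4 + 2)/(-5 - 12) = -2/(-17) = -2*(-1/17) = 2/17)
-319*(K(3, -19) + W(-7)) = -319*(2/17 - 7) = -319*(-117/17) = 37323/17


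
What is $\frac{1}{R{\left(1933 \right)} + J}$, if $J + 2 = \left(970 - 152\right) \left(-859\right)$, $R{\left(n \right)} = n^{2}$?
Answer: $\frac{1}{3033825} \approx 3.2962 \cdot 10^{-7}$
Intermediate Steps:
$J = -702664$ ($J = -2 + \left(970 - 152\right) \left(-859\right) = -2 + 818 \left(-859\right) = -2 - 702662 = -702664$)
$\frac{1}{R{\left(1933 \right)} + J} = \frac{1}{1933^{2} - 702664} = \frac{1}{3736489 - 702664} = \frac{1}{3033825}$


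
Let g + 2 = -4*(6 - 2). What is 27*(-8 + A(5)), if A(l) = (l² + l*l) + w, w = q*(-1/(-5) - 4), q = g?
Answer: 14904/5 ≈ 2980.8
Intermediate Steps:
g = -18 (g = -2 - 4*(6 - 2) = -2 - 4*4 = -2 - 16 = -18)
q = -18
w = 342/5 (w = -18*(-1/(-5) - 4) = -18*(-1*(-⅕) - 4) = -18*(⅕ - 4) = -18*(-19/5) = 342/5 ≈ 68.400)
A(l) = 342/5 + 2*l² (A(l) = (l² + l*l) + 342/5 = (l² + l²) + 342/5 = 2*l² + 342/5 = 342/5 + 2*l²)
27*(-8 + A(5)) = 27*(-8 + (342/5 + 2*5²)) = 27*(-8 + (342/5 + 2*25)) = 27*(-8 + (342/5 + 50)) = 27*(-8 + 592/5) = 27*(552/5) = 14904/5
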